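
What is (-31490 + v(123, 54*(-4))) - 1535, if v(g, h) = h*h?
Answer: 13631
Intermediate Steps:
v(g, h) = h**2
(-31490 + v(123, 54*(-4))) - 1535 = (-31490 + (54*(-4))**2) - 1535 = (-31490 + (-216)**2) - 1535 = (-31490 + 46656) - 1535 = 15166 - 1535 = 13631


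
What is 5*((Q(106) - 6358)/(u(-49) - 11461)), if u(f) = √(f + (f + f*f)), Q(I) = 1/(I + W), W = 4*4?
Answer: 1932611125/696737852 + 1180375*√47/696737852 ≈ 2.7854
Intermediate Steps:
W = 16
Q(I) = 1/(16 + I) (Q(I) = 1/(I + 16) = 1/(16 + I))
u(f) = √(f² + 2*f) (u(f) = √(f + (f + f²)) = √(f² + 2*f))
5*((Q(106) - 6358)/(u(-49) - 11461)) = 5*((1/(16 + 106) - 6358)/(√(-49*(2 - 49)) - 11461)) = 5*((1/122 - 6358)/(√(-49*(-47)) - 11461)) = 5*((1/122 - 6358)/(√2303 - 11461)) = 5*(-775675/(122*(7*√47 - 11461))) = 5*(-775675/(122*(-11461 + 7*√47))) = -3878375/(122*(-11461 + 7*√47))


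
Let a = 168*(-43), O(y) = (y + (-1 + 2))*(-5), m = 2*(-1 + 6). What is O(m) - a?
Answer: 7169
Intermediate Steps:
m = 10 (m = 2*5 = 10)
O(y) = -5 - 5*y (O(y) = (y + 1)*(-5) = (1 + y)*(-5) = -5 - 5*y)
a = -7224
O(m) - a = (-5 - 5*10) - 1*(-7224) = (-5 - 50) + 7224 = -55 + 7224 = 7169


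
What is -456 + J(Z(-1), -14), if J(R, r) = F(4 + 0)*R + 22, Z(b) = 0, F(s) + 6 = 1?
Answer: -434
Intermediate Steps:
F(s) = -5 (F(s) = -6 + 1 = -5)
J(R, r) = 22 - 5*R (J(R, r) = -5*R + 22 = 22 - 5*R)
-456 + J(Z(-1), -14) = -456 + (22 - 5*0) = -456 + (22 + 0) = -456 + 22 = -434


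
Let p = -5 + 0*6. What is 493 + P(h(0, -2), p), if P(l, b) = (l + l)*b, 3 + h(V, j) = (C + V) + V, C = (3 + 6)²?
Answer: -287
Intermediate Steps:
C = 81 (C = 9² = 81)
p = -5 (p = -5 + 0 = -5)
h(V, j) = 78 + 2*V (h(V, j) = -3 + ((81 + V) + V) = -3 + (81 + 2*V) = 78 + 2*V)
P(l, b) = 2*b*l (P(l, b) = (2*l)*b = 2*b*l)
493 + P(h(0, -2), p) = 493 + 2*(-5)*(78 + 2*0) = 493 + 2*(-5)*(78 + 0) = 493 + 2*(-5)*78 = 493 - 780 = -287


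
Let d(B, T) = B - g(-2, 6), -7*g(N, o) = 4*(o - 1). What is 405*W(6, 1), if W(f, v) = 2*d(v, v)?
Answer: 21870/7 ≈ 3124.3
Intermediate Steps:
g(N, o) = 4/7 - 4*o/7 (g(N, o) = -4*(o - 1)/7 = -4*(-1 + o)/7 = -(-4 + 4*o)/7 = 4/7 - 4*o/7)
d(B, T) = 20/7 + B (d(B, T) = B - (4/7 - 4/7*6) = B - (4/7 - 24/7) = B - 1*(-20/7) = B + 20/7 = 20/7 + B)
W(f, v) = 40/7 + 2*v (W(f, v) = 2*(20/7 + v) = 40/7 + 2*v)
405*W(6, 1) = 405*(40/7 + 2*1) = 405*(40/7 + 2) = 405*(54/7) = 21870/7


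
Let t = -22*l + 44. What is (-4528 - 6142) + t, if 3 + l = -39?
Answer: -9702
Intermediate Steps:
l = -42 (l = -3 - 39 = -42)
t = 968 (t = -22*(-42) + 44 = 924 + 44 = 968)
(-4528 - 6142) + t = (-4528 - 6142) + 968 = -10670 + 968 = -9702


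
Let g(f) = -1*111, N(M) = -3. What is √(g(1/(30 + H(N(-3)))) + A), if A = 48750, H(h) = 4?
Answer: √48639 ≈ 220.54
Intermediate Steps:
g(f) = -111
√(g(1/(30 + H(N(-3)))) + A) = √(-111 + 48750) = √48639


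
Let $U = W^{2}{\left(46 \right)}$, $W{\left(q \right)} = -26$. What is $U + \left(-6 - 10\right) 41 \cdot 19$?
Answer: $-11788$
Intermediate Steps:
$U = 676$ ($U = \left(-26\right)^{2} = 676$)
$U + \left(-6 - 10\right) 41 \cdot 19 = 676 + \left(-6 - 10\right) 41 \cdot 19 = 676 + \left(-16\right) 41 \cdot 19 = 676 - 12464 = -11788$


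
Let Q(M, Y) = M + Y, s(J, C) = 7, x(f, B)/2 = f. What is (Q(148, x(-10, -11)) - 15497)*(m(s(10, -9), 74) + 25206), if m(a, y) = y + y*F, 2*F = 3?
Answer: -390234279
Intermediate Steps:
F = 3/2 (F = (½)*3 = 3/2 ≈ 1.5000)
x(f, B) = 2*f
m(a, y) = 5*y/2 (m(a, y) = y + y*(3/2) = y + 3*y/2 = 5*y/2)
(Q(148, x(-10, -11)) - 15497)*(m(s(10, -9), 74) + 25206) = ((148 + 2*(-10)) - 15497)*((5/2)*74 + 25206) = ((148 - 20) - 15497)*(185 + 25206) = (128 - 15497)*25391 = -15369*25391 = -390234279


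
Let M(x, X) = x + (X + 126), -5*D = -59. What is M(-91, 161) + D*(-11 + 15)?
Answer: 1216/5 ≈ 243.20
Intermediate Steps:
D = 59/5 (D = -1/5*(-59) = 59/5 ≈ 11.800)
M(x, X) = 126 + X + x (M(x, X) = x + (126 + X) = 126 + X + x)
M(-91, 161) + D*(-11 + 15) = (126 + 161 - 91) + 59*(-11 + 15)/5 = 196 + (59/5)*4 = 196 + 236/5 = 1216/5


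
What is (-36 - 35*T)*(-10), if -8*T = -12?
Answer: 885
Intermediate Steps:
T = 3/2 (T = -1/8*(-12) = 3/2 ≈ 1.5000)
(-36 - 35*T)*(-10) = (-36 - 35*3/2)*(-10) = (-36 - 105/2)*(-10) = -177/2*(-10) = 885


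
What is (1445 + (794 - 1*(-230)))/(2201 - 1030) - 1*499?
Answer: -581860/1171 ≈ -496.89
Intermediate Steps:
(1445 + (794 - 1*(-230)))/(2201 - 1030) - 1*499 = (1445 + (794 + 230))/1171 - 499 = (1445 + 1024)*(1/1171) - 499 = 2469*(1/1171) - 499 = 2469/1171 - 499 = -581860/1171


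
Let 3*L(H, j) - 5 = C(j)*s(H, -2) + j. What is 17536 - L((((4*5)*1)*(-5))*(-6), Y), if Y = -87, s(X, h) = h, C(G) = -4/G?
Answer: 4584038/261 ≈ 17563.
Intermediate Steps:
L(H, j) = 5/3 + j/3 + 8/(3*j) (L(H, j) = 5/3 + (-4/j*(-2) + j)/3 = 5/3 + (8/j + j)/3 = 5/3 + (j + 8/j)/3 = 5/3 + (j/3 + 8/(3*j)) = 5/3 + j/3 + 8/(3*j))
17536 - L((((4*5)*1)*(-5))*(-6), Y) = 17536 - (8 - 87*(5 - 87))/(3*(-87)) = 17536 - (-1)*(8 - 87*(-82))/(3*87) = 17536 - (-1)*(8 + 7134)/(3*87) = 17536 - (-1)*7142/(3*87) = 17536 - 1*(-7142/261) = 17536 + 7142/261 = 4584038/261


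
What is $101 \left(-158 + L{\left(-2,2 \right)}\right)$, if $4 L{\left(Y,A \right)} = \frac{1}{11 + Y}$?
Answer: $- \frac{574387}{36} \approx -15955.0$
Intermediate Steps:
$L{\left(Y,A \right)} = \frac{1}{4 \left(11 + Y\right)}$
$101 \left(-158 + L{\left(-2,2 \right)}\right) = 101 \left(-158 + \frac{1}{4 \left(11 - 2\right)}\right) = 101 \left(-158 + \frac{1}{4 \cdot 9}\right) = 101 \left(-158 + \frac{1}{4} \cdot \frac{1}{9}\right) = 101 \left(-158 + \frac{1}{36}\right) = 101 \left(- \frac{5687}{36}\right) = - \frac{574387}{36}$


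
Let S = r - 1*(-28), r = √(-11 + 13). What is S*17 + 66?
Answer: 542 + 17*√2 ≈ 566.04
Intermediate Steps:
r = √2 ≈ 1.4142
S = 28 + √2 (S = √2 - 1*(-28) = √2 + 28 = 28 + √2 ≈ 29.414)
S*17 + 66 = (28 + √2)*17 + 66 = (476 + 17*√2) + 66 = 542 + 17*√2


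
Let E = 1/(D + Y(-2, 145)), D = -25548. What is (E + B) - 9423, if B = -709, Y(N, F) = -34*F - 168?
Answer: -310505273/30646 ≈ -10132.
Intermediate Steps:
Y(N, F) = -168 - 34*F
E = -1/30646 (E = 1/(-25548 + (-168 - 34*145)) = 1/(-25548 + (-168 - 4930)) = 1/(-25548 - 5098) = 1/(-30646) = -1/30646 ≈ -3.2631e-5)
(E + B) - 9423 = (-1/30646 - 709) - 9423 = -21728015/30646 - 9423 = -310505273/30646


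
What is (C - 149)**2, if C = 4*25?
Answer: 2401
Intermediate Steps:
C = 100
(C - 149)**2 = (100 - 149)**2 = (-49)**2 = 2401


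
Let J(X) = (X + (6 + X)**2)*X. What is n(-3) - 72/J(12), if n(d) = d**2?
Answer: 503/56 ≈ 8.9821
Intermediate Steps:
J(X) = X*(X + (6 + X)**2)
n(-3) - 72/J(12) = (-3)**2 - 72*1/(12*(12 + (6 + 12)**2)) = 9 - 72*1/(12*(12 + 18**2)) = 9 - 72*1/(12*(12 + 324)) = 9 - 72/(12*336) = 9 - 72/4032 = 9 - 72*1/4032 = 9 - 1/56 = 503/56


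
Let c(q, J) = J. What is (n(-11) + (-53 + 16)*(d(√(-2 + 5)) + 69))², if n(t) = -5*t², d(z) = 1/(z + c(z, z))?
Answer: 119676937/12 + 116846*√3/3 ≈ 1.0041e+7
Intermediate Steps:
d(z) = 1/(2*z) (d(z) = 1/(z + z) = 1/(2*z))
(n(-11) + (-53 + 16)*(d(√(-2 + 5)) + 69))² = (-5*(-11)² + (-53 + 16)*(1/(2*(√(-2 + 5))) + 69))² = (-5*121 - 37*(1/(2*(√3)) + 69))² = (-605 - 37*((√3/3)/2 + 69))² = (-605 - 37*(√3/6 + 69))² = (-605 - 37*(69 + √3/6))² = (-605 + (-2553 - 37*√3/6))² = (-3158 - 37*√3/6)²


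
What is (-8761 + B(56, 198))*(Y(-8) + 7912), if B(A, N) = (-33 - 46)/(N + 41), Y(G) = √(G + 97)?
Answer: -16567395696/239 - 2093958*√89/239 ≈ -6.9402e+7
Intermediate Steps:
Y(G) = √(97 + G)
B(A, N) = -79/(41 + N)
(-8761 + B(56, 198))*(Y(-8) + 7912) = (-8761 - 79/(41 + 198))*(√(97 - 8) + 7912) = (-8761 - 79/239)*(√89 + 7912) = (-8761 - 79*1/239)*(7912 + √89) = (-8761 - 79/239)*(7912 + √89) = -2093958*(7912 + √89)/239 = -16567395696/239 - 2093958*√89/239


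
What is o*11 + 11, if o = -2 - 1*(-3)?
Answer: 22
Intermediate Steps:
o = 1 (o = -2 + 3 = 1)
o*11 + 11 = 1*11 + 11 = 11 + 11 = 22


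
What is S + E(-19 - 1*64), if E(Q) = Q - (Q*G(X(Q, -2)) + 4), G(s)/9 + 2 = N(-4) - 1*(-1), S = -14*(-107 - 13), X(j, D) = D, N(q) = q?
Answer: -2142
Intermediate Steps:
S = 1680 (S = -14*(-120) = 1680)
G(s) = -45 (G(s) = -18 + 9*(-4 - 1*(-1)) = -18 + 9*(-4 + 1) = -18 + 9*(-3) = -18 - 27 = -45)
E(Q) = -4 + 46*Q (E(Q) = Q - (Q*(-45) + 4) = Q - (-45*Q + 4) = Q - (4 - 45*Q) = Q + (-4 + 45*Q) = -4 + 46*Q)
S + E(-19 - 1*64) = 1680 + (-4 + 46*(-19 - 1*64)) = 1680 + (-4 + 46*(-19 - 64)) = 1680 + (-4 + 46*(-83)) = 1680 + (-4 - 3818) = 1680 - 3822 = -2142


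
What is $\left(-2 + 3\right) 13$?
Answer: $13$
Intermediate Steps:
$\left(-2 + 3\right) 13 = 1 \cdot 13 = 13$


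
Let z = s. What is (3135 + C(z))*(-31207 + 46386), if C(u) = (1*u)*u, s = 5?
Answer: 47965640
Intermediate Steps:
z = 5
C(u) = u² (C(u) = u*u = u²)
(3135 + C(z))*(-31207 + 46386) = (3135 + 5²)*(-31207 + 46386) = (3135 + 25)*15179 = 3160*15179 = 47965640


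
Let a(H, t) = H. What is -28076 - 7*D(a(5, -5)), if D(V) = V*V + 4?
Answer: -28279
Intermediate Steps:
D(V) = 4 + V**2 (D(V) = V**2 + 4 = 4 + V**2)
-28076 - 7*D(a(5, -5)) = -28076 - 7*(4 + 5**2) = -28076 - 7*(4 + 25) = -28076 - 7*29 = -28076 - 203 = -28279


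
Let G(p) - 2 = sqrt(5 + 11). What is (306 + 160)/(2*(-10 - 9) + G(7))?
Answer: -233/16 ≈ -14.563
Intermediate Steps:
G(p) = 6 (G(p) = 2 + sqrt(5 + 11) = 2 + sqrt(16) = 2 + 4 = 6)
(306 + 160)/(2*(-10 - 9) + G(7)) = (306 + 160)/(2*(-10 - 9) + 6) = 466/(2*(-19) + 6) = 466/(-38 + 6) = 466/(-32) = 466*(-1/32) = -233/16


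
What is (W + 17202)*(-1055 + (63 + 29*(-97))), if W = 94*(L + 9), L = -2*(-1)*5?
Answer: -72249340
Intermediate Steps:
L = 10 (L = 2*5 = 10)
W = 1786 (W = 94*(10 + 9) = 94*19 = 1786)
(W + 17202)*(-1055 + (63 + 29*(-97))) = (1786 + 17202)*(-1055 + (63 + 29*(-97))) = 18988*(-1055 + (63 - 2813)) = 18988*(-1055 - 2750) = 18988*(-3805) = -72249340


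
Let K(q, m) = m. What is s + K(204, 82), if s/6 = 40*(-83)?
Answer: -19838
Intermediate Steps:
s = -19920 (s = 6*(40*(-83)) = 6*(-3320) = -19920)
s + K(204, 82) = -19920 + 82 = -19838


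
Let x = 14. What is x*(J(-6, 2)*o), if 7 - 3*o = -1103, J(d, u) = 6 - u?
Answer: 20720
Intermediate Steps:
o = 370 (o = 7/3 - 1/3*(-1103) = 7/3 + 1103/3 = 370)
x*(J(-6, 2)*o) = 14*((6 - 1*2)*370) = 14*((6 - 2)*370) = 14*(4*370) = 14*1480 = 20720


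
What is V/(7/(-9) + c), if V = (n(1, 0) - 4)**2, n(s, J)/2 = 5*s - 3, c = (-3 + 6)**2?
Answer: 0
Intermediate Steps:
c = 9 (c = 3**2 = 9)
n(s, J) = -6 + 10*s (n(s, J) = 2*(5*s - 3) = 2*(-3 + 5*s) = -6 + 10*s)
V = 0 (V = ((-6 + 10*1) - 4)**2 = ((-6 + 10) - 4)**2 = (4 - 4)**2 = 0**2 = 0)
V/(7/(-9) + c) = 0/(7/(-9) + 9) = 0/(7*(-1/9) + 9) = 0/(-7/9 + 9) = 0/(74/9) = (9/74)*0 = 0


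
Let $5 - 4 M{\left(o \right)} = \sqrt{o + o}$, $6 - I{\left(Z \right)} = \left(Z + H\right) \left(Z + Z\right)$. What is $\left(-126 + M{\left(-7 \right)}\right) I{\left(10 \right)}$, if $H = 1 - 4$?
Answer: $\frac{33433}{2} + \frac{67 i \sqrt{14}}{2} \approx 16717.0 + 125.35 i$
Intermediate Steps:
$H = -3$ ($H = 1 - 4 = -3$)
$I{\left(Z \right)} = 6 - 2 Z \left(-3 + Z\right)$ ($I{\left(Z \right)} = 6 - \left(Z - 3\right) \left(Z + Z\right) = 6 - \left(-3 + Z\right) 2 Z = 6 - 2 Z \left(-3 + Z\right)$)
$M{\left(o \right)} = \frac{5}{4} - \frac{\sqrt{2} \sqrt{o}}{4}$ ($M{\left(o \right)} = \frac{5}{4} - \frac{\sqrt{o + o}}{4} = \frac{5}{4} - \frac{\sqrt{2 o}}{4} = \frac{5}{4} - \frac{\sqrt{2} \sqrt{o}}{4}$)
$\left(-126 + M{\left(-7 \right)}\right) I{\left(10 \right)} = \left(-126 + \left(\frac{5}{4} - \frac{\sqrt{2} \sqrt{-7}}{4}\right)\right) \left(6 - 2 \cdot 10^{2} + 6 \cdot 10\right) = \left(-126 + \left(\frac{5}{4} - \frac{\sqrt{2} i \sqrt{7}}{4}\right)\right) \left(6 - 200 + 60\right) = \left(-126 + \left(\frac{5}{4} - \frac{i \sqrt{14}}{4}\right)\right) \left(6 - 200 + 60\right) = \left(- \frac{499}{4} - \frac{i \sqrt{14}}{4}\right) \left(-134\right) = \frac{33433}{2} + \frac{67 i \sqrt{14}}{2}$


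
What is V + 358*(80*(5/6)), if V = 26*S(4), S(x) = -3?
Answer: 71366/3 ≈ 23789.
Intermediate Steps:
V = -78 (V = 26*(-3) = -78)
V + 358*(80*(5/6)) = -78 + 358*(80*(5/6)) = -78 + 358*(200/3) = -78 + 71600/3 = 71366/3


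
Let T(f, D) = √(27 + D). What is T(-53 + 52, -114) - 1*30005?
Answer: -30005 + I*√87 ≈ -30005.0 + 9.3274*I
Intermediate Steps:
T(-53 + 52, -114) - 1*30005 = √(27 - 114) - 1*30005 = √(-87) - 30005 = I*√87 - 30005 = -30005 + I*√87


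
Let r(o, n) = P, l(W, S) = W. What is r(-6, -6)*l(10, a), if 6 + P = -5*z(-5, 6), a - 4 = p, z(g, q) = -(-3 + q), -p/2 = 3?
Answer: 90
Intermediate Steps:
p = -6 (p = -2*3 = -6)
z(g, q) = 3 - q
a = -2 (a = 4 - 6 = -2)
P = 9 (P = -6 - 5*(3 - 1*6) = -6 - 5*(3 - 6) = -6 - 5*(-3) = -6 + 15 = 9)
r(o, n) = 9
r(-6, -6)*l(10, a) = 9*10 = 90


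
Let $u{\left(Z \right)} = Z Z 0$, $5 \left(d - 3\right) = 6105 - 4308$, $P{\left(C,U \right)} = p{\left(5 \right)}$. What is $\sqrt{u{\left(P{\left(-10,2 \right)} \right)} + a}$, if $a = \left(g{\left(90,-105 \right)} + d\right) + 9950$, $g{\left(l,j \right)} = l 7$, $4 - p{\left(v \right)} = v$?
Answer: $\frac{2 \sqrt{68390}}{5} \approx 104.61$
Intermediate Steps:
$p{\left(v \right)} = 4 - v$
$g{\left(l,j \right)} = 7 l$
$P{\left(C,U \right)} = -1$ ($P{\left(C,U \right)} = 4 - 5 = -1$)
$d = \frac{1812}{5}$ ($d = 3 + \frac{6105 - 4308}{5} = 3 + \frac{1}{5} \cdot 1797 = 3 + \frac{1797}{5} = \frac{1812}{5} \approx 362.4$)
$u{\left(Z \right)} = 0$ ($u{\left(Z \right)} = Z^{2} \cdot 0 = 0$)
$a = \frac{54712}{5}$ ($a = \left(7 \cdot 90 + \frac{1812}{5}\right) + 9950 = \left(630 + \frac{1812}{5}\right) + 9950 = \frac{4962}{5} + 9950 = \frac{54712}{5} \approx 10942.0$)
$\sqrt{u{\left(P{\left(-10,2 \right)} \right)} + a} = \sqrt{0 + \frac{54712}{5}} = \sqrt{\frac{54712}{5}} = \frac{2 \sqrt{68390}}{5}$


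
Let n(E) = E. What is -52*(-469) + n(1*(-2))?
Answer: 24386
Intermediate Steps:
-52*(-469) + n(1*(-2)) = -52*(-469) + 1*(-2) = 24388 - 2 = 24386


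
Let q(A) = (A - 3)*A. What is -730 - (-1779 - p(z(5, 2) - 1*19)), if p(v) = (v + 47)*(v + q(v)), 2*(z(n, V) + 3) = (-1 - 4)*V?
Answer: 16709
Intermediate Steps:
q(A) = A*(-3 + A) (q(A) = (-3 + A)*A = A*(-3 + A))
z(n, V) = -3 - 5*V/2 (z(n, V) = -3 + ((-1 - 4)*V)/2 = -3 + (-5*V)/2 = -3 - 5*V/2)
p(v) = (47 + v)*(v + v*(-3 + v)) (p(v) = (v + 47)*(v + v*(-3 + v)) = (47 + v)*(v + v*(-3 + v)))
-730 - (-1779 - p(z(5, 2) - 1*19)) = -730 - (-1779 - ((-3 - 5/2*2) - 1*19)*(-94 + ((-3 - 5/2*2) - 1*19)**2 + 45*((-3 - 5/2*2) - 1*19))) = -730 - (-1779 - ((-3 - 5) - 19)*(-94 + ((-3 - 5) - 19)**2 + 45*((-3 - 5) - 19))) = -730 - (-1779 - (-8 - 19)*(-94 + (-8 - 19)**2 + 45*(-8 - 19))) = -730 - (-1779 - (-27)*(-94 + (-27)**2 + 45*(-27))) = -730 - (-1779 - (-27)*(-94 + 729 - 1215)) = -730 - (-1779 - (-27)*(-580)) = -730 - (-1779 - 1*15660) = -730 - (-1779 - 15660) = -730 - 1*(-17439) = -730 + 17439 = 16709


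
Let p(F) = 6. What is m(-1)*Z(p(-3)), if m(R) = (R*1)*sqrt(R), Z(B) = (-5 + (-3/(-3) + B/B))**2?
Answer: -9*I ≈ -9.0*I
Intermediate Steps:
Z(B) = 9 (Z(B) = (-5 + (-3*(-1/3) + 1))**2 = (-5 + (1 + 1))**2 = (-5 + 2)**2 = (-3)**2 = 9)
m(R) = R**(3/2) (m(R) = R*sqrt(R) = R**(3/2))
m(-1)*Z(p(-3)) = (-1)**(3/2)*9 = -I*9 = -9*I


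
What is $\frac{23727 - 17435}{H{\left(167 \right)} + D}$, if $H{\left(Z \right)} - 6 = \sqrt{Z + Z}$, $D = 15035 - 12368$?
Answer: $\frac{16818516}{7144595} - \frac{6292 \sqrt{334}}{7144595} \approx 2.3379$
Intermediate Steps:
$D = 2667$
$H{\left(Z \right)} = 6 + \sqrt{2} \sqrt{Z}$ ($H{\left(Z \right)} = 6 + \sqrt{Z + Z} = 6 + \sqrt{2 Z} = 6 + \sqrt{2} \sqrt{Z}$)
$\frac{23727 - 17435}{H{\left(167 \right)} + D} = \frac{23727 - 17435}{\left(6 + \sqrt{2} \sqrt{167}\right) + 2667} = \frac{6292}{\left(6 + \sqrt{334}\right) + 2667} = \frac{6292}{2673 + \sqrt{334}}$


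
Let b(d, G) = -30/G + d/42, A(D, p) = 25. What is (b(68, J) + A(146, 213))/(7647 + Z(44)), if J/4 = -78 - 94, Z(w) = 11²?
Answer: 192611/56116032 ≈ 0.0034324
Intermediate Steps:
Z(w) = 121
J = -688 (J = 4*(-78 - 94) = 4*(-172) = -688)
b(d, G) = -30/G + d/42 (b(d, G) = -30/G + d*(1/42) = -30/G + d/42)
(b(68, J) + A(146, 213))/(7647 + Z(44)) = ((-30/(-688) + (1/42)*68) + 25)/(7647 + 121) = ((-30*(-1/688) + 34/21) + 25)/7768 = ((15/344 + 34/21) + 25)*(1/7768) = (12011/7224 + 25)*(1/7768) = (192611/7224)*(1/7768) = 192611/56116032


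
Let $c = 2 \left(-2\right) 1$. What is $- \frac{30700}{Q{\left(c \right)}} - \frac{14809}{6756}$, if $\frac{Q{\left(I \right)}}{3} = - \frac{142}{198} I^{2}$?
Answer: $\frac{106682509}{119919} \approx 889.62$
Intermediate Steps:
$c = -4$ ($c = \left(-4\right) 1 = -4$)
$Q{\left(I \right)} = - \frac{71 I^{2}}{33}$ ($Q{\left(I \right)} = 3 - \frac{142}{198} I^{2} = 3 \left(-142\right) \frac{1}{198} I^{2} = 3 \left(- \frac{71 I^{2}}{99}\right) = - \frac{71 I^{2}}{33}$)
$- \frac{30700}{Q{\left(c \right)}} - \frac{14809}{6756} = - \frac{30700}{\left(- \frac{71}{33}\right) \left(-4\right)^{2}} - \frac{14809}{6756} = - \frac{30700}{\left(- \frac{71}{33}\right) 16} - \frac{14809}{6756} = - \frac{30700}{- \frac{1136}{33}} - \frac{14809}{6756} = \left(-30700\right) \left(- \frac{33}{1136}\right) - \frac{14809}{6756} = \frac{253275}{284} - \frac{14809}{6756} = \frac{106682509}{119919}$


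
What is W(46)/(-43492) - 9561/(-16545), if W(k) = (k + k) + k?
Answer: 68923967/119929190 ≈ 0.57471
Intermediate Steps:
W(k) = 3*k (W(k) = 2*k + k = 3*k)
W(46)/(-43492) - 9561/(-16545) = (3*46)/(-43492) - 9561/(-16545) = 138*(-1/43492) - 9561*(-1/16545) = -69/21746 + 3187/5515 = 68923967/119929190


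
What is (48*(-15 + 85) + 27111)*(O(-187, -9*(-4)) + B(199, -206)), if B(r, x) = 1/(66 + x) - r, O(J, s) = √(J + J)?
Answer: -121278933/20 + 30471*I*√374 ≈ -6.0639e+6 + 5.8928e+5*I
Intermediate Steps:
O(J, s) = √2*√J (O(J, s) = √(2*J) = √2*√J)
(48*(-15 + 85) + 27111)*(O(-187, -9*(-4)) + B(199, -206)) = (48*(-15 + 85) + 27111)*(√2*√(-187) + (1 - 66*199 - 1*199*(-206))/(66 - 206)) = (48*70 + 27111)*(√2*(I*√187) + (1 - 13134 + 40994)/(-140)) = (3360 + 27111)*(I*√374 - 1/140*27861) = 30471*(I*√374 - 27861/140) = 30471*(-27861/140 + I*√374) = -121278933/20 + 30471*I*√374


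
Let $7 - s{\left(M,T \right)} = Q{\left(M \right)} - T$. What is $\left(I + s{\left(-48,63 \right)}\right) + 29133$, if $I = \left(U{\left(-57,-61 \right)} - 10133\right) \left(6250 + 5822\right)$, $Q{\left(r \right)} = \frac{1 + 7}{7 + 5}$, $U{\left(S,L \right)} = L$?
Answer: $- \frac{369098297}{3} \approx -1.2303 \cdot 10^{8}$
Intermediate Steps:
$Q{\left(r \right)} = \frac{2}{3}$ ($Q{\left(r \right)} = \frac{8}{12} = 8 \cdot \frac{1}{12} = \frac{2}{3}$)
$I = -123061968$ ($I = \left(-61 - 10133\right) \left(6250 + 5822\right) = \left(-10194\right) 12072 = -123061968$)
$s{\left(M,T \right)} = \frac{19}{3} + T$ ($s{\left(M,T \right)} = 7 - \left(\frac{2}{3} - T\right) = 7 + \left(- \frac{2}{3} + T\right) = \frac{19}{3} + T$)
$\left(I + s{\left(-48,63 \right)}\right) + 29133 = \left(-123061968 + \left(\frac{19}{3} + 63\right)\right) + 29133 = \left(-123061968 + \frac{208}{3}\right) + 29133 = - \frac{369185696}{3} + 29133 = - \frac{369098297}{3}$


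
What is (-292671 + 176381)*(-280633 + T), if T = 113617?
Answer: 19422290640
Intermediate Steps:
(-292671 + 176381)*(-280633 + T) = (-292671 + 176381)*(-280633 + 113617) = -116290*(-167016) = 19422290640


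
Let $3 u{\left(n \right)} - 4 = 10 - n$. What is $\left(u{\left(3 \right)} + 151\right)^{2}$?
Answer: $\frac{215296}{9} \approx 23922.0$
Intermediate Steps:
$u{\left(n \right)} = \frac{14}{3} - \frac{n}{3}$ ($u{\left(n \right)} = \frac{4}{3} + \frac{10 - n}{3} = \frac{4}{3} - \left(- \frac{10}{3} + \frac{n}{3}\right) = \frac{14}{3} - \frac{n}{3}$)
$\left(u{\left(3 \right)} + 151\right)^{2} = \left(\left(\frac{14}{3} - 1\right) + 151\right)^{2} = \left(\frac{11}{3} + 151\right)^{2} = \left(\frac{464}{3}\right)^{2} = \frac{215296}{9}$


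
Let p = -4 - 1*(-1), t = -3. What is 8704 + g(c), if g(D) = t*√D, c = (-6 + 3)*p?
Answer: 8695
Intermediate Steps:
p = -3 (p = -4 + 1 = -3)
c = 9 (c = (-6 + 3)*(-3) = -3*(-3) = 9)
g(D) = -3*√D
8704 + g(c) = 8704 - 3*√9 = 8704 - 3*3 = 8704 - 9 = 8695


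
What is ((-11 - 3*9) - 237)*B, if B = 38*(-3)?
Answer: 31350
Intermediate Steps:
B = -114
((-11 - 3*9) - 237)*B = ((-11 - 3*9) - 237)*(-114) = ((-11 - 27) - 237)*(-114) = (-38 - 237)*(-114) = -275*(-114) = 31350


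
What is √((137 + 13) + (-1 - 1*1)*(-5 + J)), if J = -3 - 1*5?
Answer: 4*√11 ≈ 13.266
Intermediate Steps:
J = -8 (J = -3 - 5 = -8)
√((137 + 13) + (-1 - 1*1)*(-5 + J)) = √((137 + 13) + (-1 - 1*1)*(-5 - 8)) = √(150 + (-1 - 1)*(-13)) = √(150 - 2*(-13)) = √(150 + 26) = √176 = 4*√11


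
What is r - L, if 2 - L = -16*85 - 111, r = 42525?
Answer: 41052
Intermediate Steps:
L = 1473 (L = 2 - (-16*85 - 111) = 2 - (-1360 - 111) = 2 - 1*(-1471) = 2 + 1471 = 1473)
r - L = 42525 - 1*1473 = 42525 - 1473 = 41052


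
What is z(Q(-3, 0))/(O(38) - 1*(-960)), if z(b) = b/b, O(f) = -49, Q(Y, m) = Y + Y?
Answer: 1/911 ≈ 0.0010977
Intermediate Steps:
Q(Y, m) = 2*Y
z(b) = 1
z(Q(-3, 0))/(O(38) - 1*(-960)) = 1/(-49 - 1*(-960)) = 1/(-49 + 960) = 1/911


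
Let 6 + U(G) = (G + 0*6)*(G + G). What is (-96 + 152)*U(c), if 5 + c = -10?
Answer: 24864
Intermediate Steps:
c = -15 (c = -5 - 10 = -15)
U(G) = -6 + 2*G² (U(G) = -6 + (G + 0*6)*(G + G) = -6 + (G + 0)*(2*G) = -6 + G*(2*G) = -6 + 2*G²)
(-96 + 152)*U(c) = (-96 + 152)*(-6 + 2*(-15)²) = 56*(-6 + 2*225) = 56*(-6 + 450) = 56*444 = 24864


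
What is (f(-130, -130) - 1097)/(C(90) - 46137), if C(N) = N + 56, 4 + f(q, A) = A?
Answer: 1231/45991 ≈ 0.026766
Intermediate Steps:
f(q, A) = -4 + A
C(N) = 56 + N
(f(-130, -130) - 1097)/(C(90) - 46137) = ((-4 - 130) - 1097)/((56 + 90) - 46137) = (-134 - 1097)/(146 - 46137) = -1231/(-45991) = -1231*(-1/45991) = 1231/45991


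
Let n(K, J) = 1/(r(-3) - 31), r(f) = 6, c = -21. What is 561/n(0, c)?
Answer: -14025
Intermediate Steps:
n(K, J) = -1/25 (n(K, J) = 1/(6 - 31) = 1/(-25) = -1/25)
561/n(0, c) = 561/(-1/25) = 561*(-25) = -14025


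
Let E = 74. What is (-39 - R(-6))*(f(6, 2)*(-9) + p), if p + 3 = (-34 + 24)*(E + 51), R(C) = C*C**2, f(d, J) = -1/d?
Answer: -443031/2 ≈ -2.2152e+5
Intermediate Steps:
R(C) = C**3
p = -1253 (p = -3 + (-34 + 24)*(74 + 51) = -3 - 10*125 = -3 - 1250 = -1253)
(-39 - R(-6))*(f(6, 2)*(-9) + p) = (-39 - 1*(-6)**3)*(-1/6*(-9) - 1253) = (-39 - 1*(-216))*(-1*1/6*(-9) - 1253) = (-39 + 216)*(-1/6*(-9) - 1253) = 177*(3/2 - 1253) = 177*(-2503/2) = -443031/2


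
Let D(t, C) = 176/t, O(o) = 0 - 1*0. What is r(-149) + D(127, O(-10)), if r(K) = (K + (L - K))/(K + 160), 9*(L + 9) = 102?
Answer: 6697/4191 ≈ 1.5979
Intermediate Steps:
L = 7/3 (L = -9 + (⅑)*102 = -9 + 34/3 = 7/3 ≈ 2.3333)
O(o) = 0 (O(o) = 0 + 0 = 0)
r(K) = 7/(3*(160 + K)) (r(K) = (K + (7/3 - K))/(K + 160) = 7/(3*(160 + K)))
r(-149) + D(127, O(-10)) = 7/(3*(160 - 149)) + 176/127 = (7/3)/11 + 176*(1/127) = (7/3)*(1/11) + 176/127 = 7/33 + 176/127 = 6697/4191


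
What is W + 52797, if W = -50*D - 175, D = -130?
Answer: 59122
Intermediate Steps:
W = 6325 (W = -50*(-130) - 175 = 6500 - 175 = 6325)
W + 52797 = 6325 + 52797 = 59122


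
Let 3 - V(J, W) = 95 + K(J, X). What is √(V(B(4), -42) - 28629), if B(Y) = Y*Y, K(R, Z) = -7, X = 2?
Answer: 7*I*√586 ≈ 169.45*I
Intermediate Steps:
B(Y) = Y²
V(J, W) = -85 (V(J, W) = 3 - (95 - 7) = 3 - 1*88 = 3 - 88 = -85)
√(V(B(4), -42) - 28629) = √(-85 - 28629) = √(-28714) = 7*I*√586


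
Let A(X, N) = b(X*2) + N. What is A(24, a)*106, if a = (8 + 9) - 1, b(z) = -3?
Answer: 1378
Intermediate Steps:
a = 16 (a = 17 - 1 = 16)
A(X, N) = -3 + N
A(24, a)*106 = (-3 + 16)*106 = 13*106 = 1378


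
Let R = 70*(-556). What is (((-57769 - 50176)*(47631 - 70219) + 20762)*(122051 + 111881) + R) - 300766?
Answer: 570392283203618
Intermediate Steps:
R = -38920
(((-57769 - 50176)*(47631 - 70219) + 20762)*(122051 + 111881) + R) - 300766 = (((-57769 - 50176)*(47631 - 70219) + 20762)*(122051 + 111881) - 38920) - 300766 = ((-107945*(-22588) + 20762)*233932 - 38920) - 300766 = ((2438261660 + 20762)*233932 - 38920) - 300766 = (2438282422*233932 - 38920) - 300766 = (570392283543304 - 38920) - 300766 = 570392283504384 - 300766 = 570392283203618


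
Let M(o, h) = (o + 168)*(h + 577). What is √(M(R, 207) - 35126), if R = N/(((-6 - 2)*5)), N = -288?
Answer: √2555770/5 ≈ 319.74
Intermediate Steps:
R = 36/5 (R = -288*1/(5*(-6 - 2)) = -288/((-8*5)) = -288/(-40) = -288*(-1/40) = 36/5 ≈ 7.2000)
M(o, h) = (168 + o)*(577 + h)
√(M(R, 207) - 35126) = √((96936 + 168*207 + 577*(36/5) + 207*(36/5)) - 35126) = √((96936 + 34776 + 20772/5 + 7452/5) - 35126) = √(686784/5 - 35126) = √(511154/5) = √2555770/5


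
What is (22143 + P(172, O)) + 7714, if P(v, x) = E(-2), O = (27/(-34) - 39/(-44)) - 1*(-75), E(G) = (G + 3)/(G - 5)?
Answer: 208998/7 ≈ 29857.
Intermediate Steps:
E(G) = (3 + G)/(-5 + G)
O = 56169/748 (O = (27*(-1/34) - 39*(-1/44)) + 75 = (-27/34 + 39/44) + 75 = 69/748 + 75 = 56169/748 ≈ 75.092)
P(v, x) = -⅐ (P(v, x) = (3 - 2)/(-5 - 2) = 1/(-7) = -⅐*1 = -⅐)
(22143 + P(172, O)) + 7714 = (22143 - ⅐) + 7714 = 155000/7 + 7714 = 208998/7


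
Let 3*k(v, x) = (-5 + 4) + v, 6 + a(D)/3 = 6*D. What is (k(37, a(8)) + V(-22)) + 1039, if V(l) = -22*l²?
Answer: -9597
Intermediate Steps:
a(D) = -18 + 18*D (a(D) = -18 + 3*(6*D) = -18 + 18*D)
k(v, x) = -⅓ + v/3 (k(v, x) = ((-5 + 4) + v)/3 = (-1 + v)/3 = -⅓ + v/3)
(k(37, a(8)) + V(-22)) + 1039 = ((-⅓ + (⅓)*37) - 22*(-22)²) + 1039 = ((-⅓ + 37/3) - 22*484) + 1039 = (12 - 10648) + 1039 = -10636 + 1039 = -9597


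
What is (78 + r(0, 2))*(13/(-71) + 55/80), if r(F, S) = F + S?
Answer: 2865/71 ≈ 40.352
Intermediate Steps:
(78 + r(0, 2))*(13/(-71) + 55/80) = (78 + (0 + 2))*(13/(-71) + 55/80) = (78 + 2)*(13*(-1/71) + 55*(1/80)) = 80*(-13/71 + 11/16) = 80*(573/1136) = 2865/71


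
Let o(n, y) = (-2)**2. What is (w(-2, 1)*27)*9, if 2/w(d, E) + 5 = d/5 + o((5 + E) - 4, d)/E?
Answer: -2430/7 ≈ -347.14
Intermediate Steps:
o(n, y) = 4
w(d, E) = 2/(-5 + 4/E + d/5) (w(d, E) = 2/(-5 + (d/5 + 4/E)) = 2/(-5 + (4/E + d/5)) = 2/(-5 + 4/E + d/5))
(w(-2, 1)*27)*9 = ((10*1/(20 - 25*1 + 1*(-2)))*27)*9 = ((10*1/(20 - 25 - 2))*27)*9 = ((10*1/(-7))*27)*9 = ((10*1*(-1/7))*27)*9 = -10/7*27*9 = -270/7*9 = -2430/7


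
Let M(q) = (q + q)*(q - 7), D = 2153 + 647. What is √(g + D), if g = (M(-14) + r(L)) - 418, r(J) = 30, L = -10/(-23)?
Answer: 10*√30 ≈ 54.772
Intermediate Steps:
L = 10/23 (L = -10*(-1/23) = 10/23 ≈ 0.43478)
D = 2800
M(q) = 2*q*(-7 + q) (M(q) = (2*q)*(-7 + q) = 2*q*(-7 + q))
g = 200 (g = (2*(-14)*(-7 - 14) + 30) - 418 = (2*(-14)*(-21) + 30) - 418 = (588 + 30) - 418 = 618 - 418 = 200)
√(g + D) = √(200 + 2800) = √3000 = 10*√30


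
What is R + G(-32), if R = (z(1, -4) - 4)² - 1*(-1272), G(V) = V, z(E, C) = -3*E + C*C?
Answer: 1321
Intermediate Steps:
z(E, C) = C² - 3*E (z(E, C) = -3*E + C² = C² - 3*E)
R = 1353 (R = (((-4)² - 3*1) - 4)² - 1*(-1272) = ((16 - 3) - 4)² + 1272 = (13 - 4)² + 1272 = 9² + 1272 = 81 + 1272 = 1353)
R + G(-32) = 1353 - 32 = 1321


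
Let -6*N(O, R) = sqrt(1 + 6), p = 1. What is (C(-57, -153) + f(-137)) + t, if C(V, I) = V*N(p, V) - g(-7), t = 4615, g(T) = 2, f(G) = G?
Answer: 4476 + 19*sqrt(7)/2 ≈ 4501.1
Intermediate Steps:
N(O, R) = -sqrt(7)/6 (N(O, R) = -sqrt(1 + 6)/6 = -sqrt(7)/6)
C(V, I) = -2 - V*sqrt(7)/6 (C(V, I) = V*(-sqrt(7)/6) - 1*2 = -V*sqrt(7)/6 - 2 = -2 - V*sqrt(7)/6)
(C(-57, -153) + f(-137)) + t = ((-2 - 1/6*(-57)*sqrt(7)) - 137) + 4615 = ((-2 + 19*sqrt(7)/2) - 137) + 4615 = (-139 + 19*sqrt(7)/2) + 4615 = 4476 + 19*sqrt(7)/2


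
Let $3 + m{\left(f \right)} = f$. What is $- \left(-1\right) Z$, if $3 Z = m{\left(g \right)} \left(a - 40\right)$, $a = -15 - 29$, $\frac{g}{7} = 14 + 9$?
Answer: $-4424$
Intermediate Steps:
$g = 161$ ($g = 7 \left(14 + 9\right) = 7 \cdot 23 = 161$)
$m{\left(f \right)} = -3 + f$
$a = -44$
$Z = -4424$ ($Z = \frac{\left(-3 + 161\right) \left(-44 - 40\right)}{3} = \frac{158 \left(-84\right)}{3} = \frac{1}{3} \left(-13272\right) = -4424$)
$- \left(-1\right) Z = - \left(-1\right) \left(-4424\right) = \left(-1\right) 4424 = -4424$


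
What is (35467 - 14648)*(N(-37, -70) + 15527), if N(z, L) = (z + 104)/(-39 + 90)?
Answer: 16487482136/51 ≈ 3.2328e+8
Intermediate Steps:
N(z, L) = 104/51 + z/51 (N(z, L) = (104 + z)/51 = (104 + z)*(1/51) = 104/51 + z/51)
(35467 - 14648)*(N(-37, -70) + 15527) = (35467 - 14648)*((104/51 + (1/51)*(-37)) + 15527) = 20819*((104/51 - 37/51) + 15527) = 20819*(67/51 + 15527) = 20819*(791944/51) = 16487482136/51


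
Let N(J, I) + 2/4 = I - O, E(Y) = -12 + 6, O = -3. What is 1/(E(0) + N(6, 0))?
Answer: -2/7 ≈ -0.28571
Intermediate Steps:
E(Y) = -6
N(J, I) = 5/2 + I (N(J, I) = -½ + (I - 1*(-3)) = -½ + (I + 3) = -½ + (3 + I) = 5/2 + I)
1/(E(0) + N(6, 0)) = 1/(-6 + (5/2 + 0)) = 1/(-6 + 5/2) = 1/(-7/2) = -2/7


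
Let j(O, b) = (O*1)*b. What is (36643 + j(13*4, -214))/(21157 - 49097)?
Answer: -5103/5588 ≈ -0.91321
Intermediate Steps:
j(O, b) = O*b
(36643 + j(13*4, -214))/(21157 - 49097) = (36643 + (13*4)*(-214))/(21157 - 49097) = (36643 + 52*(-214))/(-27940) = (36643 - 11128)*(-1/27940) = 25515*(-1/27940) = -5103/5588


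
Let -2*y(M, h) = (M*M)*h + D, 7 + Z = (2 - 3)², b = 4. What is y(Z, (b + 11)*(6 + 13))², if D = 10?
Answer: 26368225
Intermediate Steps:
Z = -6 (Z = -7 + (2 - 3)² = -7 + (-1)² = -7 + 1 = -6)
y(M, h) = -5 - h*M²/2 (y(M, h) = -((M*M)*h + 10)/2 = -(M²*h + 10)/2 = -(h*M² + 10)/2 = -(10 + h*M²)/2 = -5 - h*M²/2)
y(Z, (b + 11)*(6 + 13))² = (-5 - ½*(4 + 11)*(6 + 13)*(-6)²)² = (-5 - ½*15*19*36)² = (-5 - ½*285*36)² = (-5 - 5130)² = (-5135)² = 26368225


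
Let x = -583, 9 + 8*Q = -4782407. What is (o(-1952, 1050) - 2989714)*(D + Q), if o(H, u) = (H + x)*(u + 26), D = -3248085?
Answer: 21988374340738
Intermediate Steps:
Q = -597802 (Q = -9/8 + (1/8)*(-4782407) = -9/8 - 4782407/8 = -597802)
o(H, u) = (-583 + H)*(26 + u) (o(H, u) = (H - 583)*(u + 26) = (-583 + H)*(26 + u))
(o(-1952, 1050) - 2989714)*(D + Q) = ((-15158 - 583*1050 + 26*(-1952) - 1952*1050) - 2989714)*(-3248085 - 597802) = ((-15158 - 612150 - 50752 - 2049600) - 2989714)*(-3845887) = (-2727660 - 2989714)*(-3845887) = -5717374*(-3845887) = 21988374340738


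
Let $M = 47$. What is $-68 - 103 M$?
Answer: $-4909$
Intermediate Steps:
$-68 - 103 M = -68 - 4841 = -4909$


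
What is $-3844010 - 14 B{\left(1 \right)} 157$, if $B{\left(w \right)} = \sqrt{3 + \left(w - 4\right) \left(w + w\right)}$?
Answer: $-3844010 - 2198 i \sqrt{3} \approx -3.844 \cdot 10^{6} - 3807.0 i$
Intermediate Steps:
$B{\left(w \right)} = \sqrt{3 + 2 w \left(-4 + w\right)}$ ($B{\left(w \right)} = \sqrt{3 + \left(-4 + w\right) 2 w} = \sqrt{3 + 2 w \left(-4 + w\right)}$)
$-3844010 - 14 B{\left(1 \right)} 157 = -3844010 - 14 \sqrt{3 - 8 + 2 \cdot 1^{2}} \cdot 157 = -3844010 - 14 \sqrt{3 - 8 + 2 \cdot 1} \cdot 157 = -3844010 - 14 \sqrt{3 - 8 + 2} \cdot 157 = -3844010 - 14 \sqrt{-3} \cdot 157 = -3844010 - 14 i \sqrt{3} \cdot 157 = -3844010 - 2198 i \sqrt{3}$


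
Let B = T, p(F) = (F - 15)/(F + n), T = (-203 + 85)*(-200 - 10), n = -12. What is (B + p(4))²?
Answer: 39303459001/64 ≈ 6.1412e+8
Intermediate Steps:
T = 24780 (T = -118*(-210) = 24780)
p(F) = (-15 + F)/(-12 + F) (p(F) = (F - 15)/(F - 12) = (-15 + F)/(-12 + F))
B = 24780
(B + p(4))² = (24780 + (-15 + 4)/(-12 + 4))² = (24780 - 11/(-8))² = (24780 - ⅛*(-11))² = (24780 + 11/8)² = (198251/8)² = 39303459001/64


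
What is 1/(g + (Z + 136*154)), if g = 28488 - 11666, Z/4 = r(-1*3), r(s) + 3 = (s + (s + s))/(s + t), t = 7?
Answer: 1/37745 ≈ 2.6494e-5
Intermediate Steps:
r(s) = -3 + 3*s/(7 + s) (r(s) = -3 + (s + (s + s))/(s + 7) = -3 + (s + 2*s)/(7 + s) = -3 + (3*s)/(7 + s) = -3 + 3*s/(7 + s))
Z = -21 (Z = 4*(-21/(7 - 1*3)) = 4*(-21/(7 - 3)) = 4*(-21/4) = -21)
g = 16822
1/(g + (Z + 136*154)) = 1/(16822 + (-21 + 136*154)) = 1/(16822 + (-21 + 20944)) = 1/(16822 + 20923) = 1/37745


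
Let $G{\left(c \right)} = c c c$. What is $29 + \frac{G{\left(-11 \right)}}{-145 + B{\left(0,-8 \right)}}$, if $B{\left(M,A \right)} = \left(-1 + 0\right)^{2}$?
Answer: $\frac{5507}{144} \approx 38.243$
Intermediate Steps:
$B{\left(M,A \right)} = 1$ ($B{\left(M,A \right)} = \left(-1\right)^{2} = 1$)
$G{\left(c \right)} = c^{3}$ ($G{\left(c \right)} = c^{2} c = c^{3}$)
$29 + \frac{G{\left(-11 \right)}}{-145 + B{\left(0,-8 \right)}} = 29 + \frac{\left(-11\right)^{3}}{-145 + 1} = 29 - \frac{1331}{-144} = 29 - - \frac{1331}{144} = 29 + \frac{1331}{144} = \frac{5507}{144}$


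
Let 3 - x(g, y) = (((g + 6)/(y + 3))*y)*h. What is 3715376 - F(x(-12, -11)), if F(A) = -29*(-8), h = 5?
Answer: 3715144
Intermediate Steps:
x(g, y) = 3 - 5*y*(6 + g)/(3 + y) (x(g, y) = 3 - ((g + 6)/(y + 3))*y*5 = 3 - ((6 + g)/(3 + y))*y*5 = 3 - y*(6 + g)/(3 + y)*5 = 3 - 5*y*(6 + g)/(3 + y))
F(A) = 232
3715376 - F(x(-12, -11)) = 3715376 - 1*232 = 3715376 - 232 = 3715144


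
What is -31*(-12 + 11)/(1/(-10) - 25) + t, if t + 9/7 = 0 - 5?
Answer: -13214/1757 ≈ -7.5208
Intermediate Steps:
t = -44/7 (t = -9/7 + (0 - 5) = -9/7 - 5 = -44/7 ≈ -6.2857)
-31*(-12 + 11)/(1/(-10) - 25) + t = -31*(-12 + 11)/(1/(-10) - 25) - 44/7 = -(-31)/(-⅒ - 25) - 44/7 = -(-31)/(-251/10) - 44/7 = -(-31)*(-10)/251 - 44/7 = -31*10/251 - 44/7 = -310/251 - 44/7 = -13214/1757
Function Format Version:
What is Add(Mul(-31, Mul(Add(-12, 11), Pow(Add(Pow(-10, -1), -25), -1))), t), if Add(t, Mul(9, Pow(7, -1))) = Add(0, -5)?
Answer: Rational(-13214, 1757) ≈ -7.5208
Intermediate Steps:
t = Rational(-44, 7) (t = Add(Rational(-9, 7), Add(0, -5)) = Add(Rational(-9, 7), -5) = Rational(-44, 7) ≈ -6.2857)
Add(Mul(-31, Mul(Add(-12, 11), Pow(Add(Pow(-10, -1), -25), -1))), t) = Add(Mul(-31, Mul(Add(-12, 11), Pow(Add(Pow(-10, -1), -25), -1))), Rational(-44, 7)) = Add(Mul(-31, Mul(-1, Pow(Add(Rational(-1, 10), -25), -1))), Rational(-44, 7)) = Add(Mul(-31, Mul(-1, Pow(Rational(-251, 10), -1))), Rational(-44, 7)) = Add(Mul(-31, Mul(-1, Rational(-10, 251))), Rational(-44, 7)) = Add(Mul(-31, Rational(10, 251)), Rational(-44, 7)) = Add(Rational(-310, 251), Rational(-44, 7)) = Rational(-13214, 1757)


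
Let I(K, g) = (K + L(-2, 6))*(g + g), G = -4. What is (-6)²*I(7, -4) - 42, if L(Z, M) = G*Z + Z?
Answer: -3786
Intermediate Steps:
L(Z, M) = -3*Z (L(Z, M) = -4*Z + Z = -3*Z)
I(K, g) = 2*g*(6 + K) (I(K, g) = (K - 3*(-2))*(g + g) = (K + 6)*(2*g) = (6 + K)*(2*g) = 2*g*(6 + K))
(-6)²*I(7, -4) - 42 = (-6)²*(2*(-4)*(6 + 7)) - 42 = 36*(2*(-4)*13) - 42 = 36*(-104) - 42 = -3744 - 42 = -3786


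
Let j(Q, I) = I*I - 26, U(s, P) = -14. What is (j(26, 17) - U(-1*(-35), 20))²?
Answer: 76729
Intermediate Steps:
j(Q, I) = -26 + I² (j(Q, I) = I² - 26 = -26 + I²)
(j(26, 17) - U(-1*(-35), 20))² = ((-26 + 17²) - 1*(-14))² = ((-26 + 289) + 14)² = (263 + 14)² = 277² = 76729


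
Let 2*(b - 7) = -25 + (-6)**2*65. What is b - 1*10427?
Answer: -18525/2 ≈ -9262.5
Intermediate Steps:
b = 2329/2 (b = 7 + (-25 + (-6)**2*65)/2 = 7 + (-25 + 36*65)/2 = 7 + (-25 + 2340)/2 = 7 + (1/2)*2315 = 7 + 2315/2 = 2329/2 ≈ 1164.5)
b - 1*10427 = 2329/2 - 1*10427 = 2329/2 - 10427 = -18525/2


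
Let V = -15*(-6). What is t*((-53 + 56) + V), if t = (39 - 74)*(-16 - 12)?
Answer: 91140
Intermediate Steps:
t = 980 (t = -35*(-28) = 980)
V = 90
t*((-53 + 56) + V) = 980*((-53 + 56) + 90) = 980*(3 + 90) = 980*93 = 91140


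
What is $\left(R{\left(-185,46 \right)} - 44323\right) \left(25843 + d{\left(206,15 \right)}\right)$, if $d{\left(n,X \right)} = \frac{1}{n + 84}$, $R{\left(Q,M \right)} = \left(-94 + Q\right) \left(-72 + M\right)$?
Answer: $- \frac{277812545499}{290} \approx -9.5797 \cdot 10^{8}$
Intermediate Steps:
$d{\left(n,X \right)} = \frac{1}{84 + n}$
$\left(R{\left(-185,46 \right)} - 44323\right) \left(25843 + d{\left(206,15 \right)}\right) = \left(\left(6768 - 4324 - -13320 + 46 \left(-185\right)\right) - 44323\right) \left(25843 + \frac{1}{84 + 206}\right) = \left(\left(6768 - 4324 + 13320 - 8510\right) - 44323\right) \left(25843 + \frac{1}{290}\right) = \left(7254 - 44323\right) \left(25843 + \frac{1}{290}\right) = \left(-37069\right) \frac{7494471}{290} = - \frac{277812545499}{290}$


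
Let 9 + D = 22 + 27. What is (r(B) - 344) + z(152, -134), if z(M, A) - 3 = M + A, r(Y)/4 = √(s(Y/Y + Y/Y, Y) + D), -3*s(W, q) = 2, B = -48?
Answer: -323 + 4*√354/3 ≈ -297.91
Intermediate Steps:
s(W, q) = -⅔ (s(W, q) = -⅓*2 = -⅔)
D = 40 (D = -9 + (22 + 27) = -9 + 49 = 40)
r(Y) = 4*√354/3 (r(Y) = 4*√(-⅔ + 40) = 4*√(118/3) = 4*(√354/3) = 4*√354/3)
z(M, A) = 3 + A + M (z(M, A) = 3 + (M + A) = 3 + (A + M) = 3 + A + M)
(r(B) - 344) + z(152, -134) = (4*√354/3 - 344) + (3 - 134 + 152) = (-344 + 4*√354/3) + 21 = -323 + 4*√354/3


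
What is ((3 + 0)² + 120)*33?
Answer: 4257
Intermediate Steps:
((3 + 0)² + 120)*33 = (3² + 120)*33 = (9 + 120)*33 = 129*33 = 4257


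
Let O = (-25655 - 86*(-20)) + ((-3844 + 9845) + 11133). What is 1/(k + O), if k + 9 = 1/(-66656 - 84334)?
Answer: -150990/1028241901 ≈ -0.00014684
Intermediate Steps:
O = -6801 (O = (-25655 + 1720) + (6001 + 11133) = -23935 + 17134 = -6801)
k = -1358911/150990 (k = -9 + 1/(-66656 - 84334) = -9 + 1/(-150990) = -9 - 1/150990 = -1358911/150990 ≈ -9.0000)
1/(k + O) = 1/(-1358911/150990 - 6801) = 1/(-1028241901/150990) = -150990/1028241901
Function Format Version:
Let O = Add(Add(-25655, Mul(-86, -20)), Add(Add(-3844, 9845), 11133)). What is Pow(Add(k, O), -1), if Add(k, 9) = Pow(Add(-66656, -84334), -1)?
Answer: Rational(-150990, 1028241901) ≈ -0.00014684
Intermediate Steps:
O = -6801 (O = Add(Add(-25655, 1720), Add(6001, 11133)) = Add(-23935, 17134) = -6801)
k = Rational(-1358911, 150990) (k = Add(-9, Pow(Add(-66656, -84334), -1)) = Add(-9, Pow(-150990, -1)) = Add(-9, Rational(-1, 150990)) = Rational(-1358911, 150990) ≈ -9.0000)
Pow(Add(k, O), -1) = Pow(Add(Rational(-1358911, 150990), -6801), -1) = Pow(Rational(-1028241901, 150990), -1) = Rational(-150990, 1028241901)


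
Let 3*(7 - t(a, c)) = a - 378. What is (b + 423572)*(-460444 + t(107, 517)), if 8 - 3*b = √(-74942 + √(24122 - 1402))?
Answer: -1754920672960/9 + 1381040*I*√(74942 - 8*√355)/9 ≈ -1.9499e+11 + 4.1965e+7*I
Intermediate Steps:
t(a, c) = 133 - a/3 (t(a, c) = 7 - (a - 378)/3 = 7 - (-378 + a)/3 = 7 + (126 - a/3) = 133 - a/3)
b = 8/3 - √(-74942 + 8*√355)/3 (b = 8/3 - √(-74942 + √(24122 - 1402))/3 = 8/3 - √(-74942 + √22720)/3 = 8/3 - √(-74942 + 8*√355)/3 ≈ 2.6667 - 91.16*I)
(b + 423572)*(-460444 + t(107, 517)) = ((8/3 - √(-74942 + 8*√355)/3) + 423572)*(-460444 + (133 - ⅓*107)) = (1270724/3 - √(-74942 + 8*√355)/3)*(-460444 + (133 - 107/3)) = (1270724/3 - √(-74942 + 8*√355)/3)*(-460444 + 292/3) = (1270724/3 - √(-74942 + 8*√355)/3)*(-1381040/3) = -1754920672960/9 + 1381040*√(-74942 + 8*√355)/9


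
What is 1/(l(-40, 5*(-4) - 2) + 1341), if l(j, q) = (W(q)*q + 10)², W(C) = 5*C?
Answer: 1/5906241 ≈ 1.6931e-7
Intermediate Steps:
l(j, q) = (10 + 5*q²)² (l(j, q) = ((5*q)*q + 10)² = (5*q² + 10)² = (10 + 5*q²)²)
1/(l(-40, 5*(-4) - 2) + 1341) = 1/(25*(2 + (5*(-4) - 2)²)² + 1341) = 1/(25*(2 + (-20 - 2)²)² + 1341) = 1/(25*(2 + (-22)²)² + 1341) = 1/(25*(2 + 484)² + 1341) = 1/(25*486² + 1341) = 1/(25*236196 + 1341) = 1/(5904900 + 1341) = 1/5906241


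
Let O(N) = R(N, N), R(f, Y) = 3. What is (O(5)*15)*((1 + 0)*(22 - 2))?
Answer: 900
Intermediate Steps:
O(N) = 3
(O(5)*15)*((1 + 0)*(22 - 2)) = (3*15)*((1 + 0)*(22 - 2)) = 45*(1*20) = 45*20 = 900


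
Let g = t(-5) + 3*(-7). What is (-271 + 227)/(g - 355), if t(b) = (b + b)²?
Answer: 11/69 ≈ 0.15942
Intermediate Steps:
t(b) = 4*b² (t(b) = (2*b)² = 4*b²)
g = 79 (g = 4*(-5)² + 3*(-7) = 4*25 - 21 = 100 - 21 = 79)
(-271 + 227)/(g - 355) = (-271 + 227)/(79 - 355) = -44/(-276) = -44*(-1/276) = 11/69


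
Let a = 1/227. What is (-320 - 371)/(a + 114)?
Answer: -156857/25879 ≈ -6.0612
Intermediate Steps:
a = 1/227 ≈ 0.0044053
(-320 - 371)/(a + 114) = (-320 - 371)/(1/227 + 114) = -691/25879/227 = -691*227/25879 = -156857/25879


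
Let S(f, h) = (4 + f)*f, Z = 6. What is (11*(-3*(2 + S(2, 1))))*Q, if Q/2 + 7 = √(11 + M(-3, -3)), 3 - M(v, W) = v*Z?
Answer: 6468 - 3696*√2 ≈ 1241.1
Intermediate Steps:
M(v, W) = 3 - 6*v (M(v, W) = 3 - v*6 = 3 - 6*v)
S(f, h) = f*(4 + f)
Q = -14 + 8*√2 (Q = -14 + 2*√(11 + (3 - 6*(-3))) = -14 + 2*√(11 + (3 + 18)) = -14 + 2*√(11 + 21) = -14 + 2*√32 = -14 + 2*(4*√2) = -14 + 8*√2 ≈ -2.6863)
(11*(-3*(2 + S(2, 1))))*Q = (11*(-3*(2 + 2*(4 + 2))))*(-14 + 8*√2) = (11*(-3*(2 + 2*6)))*(-14 + 8*√2) = (11*(-3*(2 + 12)))*(-14 + 8*√2) = (11*(-3*14))*(-14 + 8*√2) = (11*(-42))*(-14 + 8*√2) = -462*(-14 + 8*√2) = 6468 - 3696*√2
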